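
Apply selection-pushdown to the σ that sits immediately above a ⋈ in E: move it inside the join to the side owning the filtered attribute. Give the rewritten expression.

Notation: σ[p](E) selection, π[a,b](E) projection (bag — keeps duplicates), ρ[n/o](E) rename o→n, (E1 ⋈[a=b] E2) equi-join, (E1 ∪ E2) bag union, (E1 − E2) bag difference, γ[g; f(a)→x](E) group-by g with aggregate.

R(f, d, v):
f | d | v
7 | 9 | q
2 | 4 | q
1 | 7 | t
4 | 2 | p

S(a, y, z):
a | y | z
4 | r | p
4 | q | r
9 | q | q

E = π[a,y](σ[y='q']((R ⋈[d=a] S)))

σ filters on y, owned by the right side.
E' = π[a,y]((R ⋈[d=a] σ[y='q'](S)))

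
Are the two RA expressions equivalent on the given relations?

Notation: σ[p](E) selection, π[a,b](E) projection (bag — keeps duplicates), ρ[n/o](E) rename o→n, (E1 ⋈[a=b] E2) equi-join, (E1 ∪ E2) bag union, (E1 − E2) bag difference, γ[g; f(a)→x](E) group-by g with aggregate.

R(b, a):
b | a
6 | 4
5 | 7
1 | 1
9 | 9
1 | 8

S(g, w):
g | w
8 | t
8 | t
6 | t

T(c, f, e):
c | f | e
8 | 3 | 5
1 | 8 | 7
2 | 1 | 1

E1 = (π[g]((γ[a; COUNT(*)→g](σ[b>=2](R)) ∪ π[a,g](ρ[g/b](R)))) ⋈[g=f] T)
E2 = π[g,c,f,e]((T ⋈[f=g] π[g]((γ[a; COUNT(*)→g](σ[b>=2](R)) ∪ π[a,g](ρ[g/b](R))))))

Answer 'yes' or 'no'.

E1 stepwise |·|:
  R → 5
  σ[b>=2](R) → 3
  γ[a; COUNT(*)→g](σ[b>=2](R)) → 3
  R → 5
  ρ[g/b](R) → 5
  π[a,g](ρ[g/b](R)) → 5
  (γ[a; COUNT(*)→g](σ[b>=2](R)) ∪ π[a,g](ρ[g/b](R))) → 8
  π[g]((γ[a; COUNT(*)→g](σ[b>=2](R)) ∪ π[a,g](ρ[g/b](R)))) → 8
  T → 3
  (π[g]((γ[a; COUNT(*)→g](σ[b>=2](R)) ∪ π[a,g](ρ[g/b](R)))) ⋈[g=f] T) → 5
E2 stepwise |·|:
  T → 3
  R → 5
  σ[b>=2](R) → 3
  γ[a; COUNT(*)→g](σ[b>=2](R)) → 3
  R → 5
  ρ[g/b](R) → 5
  π[a,g](ρ[g/b](R)) → 5
  (γ[a; COUNT(*)→g](σ[b>=2](R)) ∪ π[a,g](ρ[g/b](R))) → 8
  π[g]((γ[a; COUNT(*)→g](σ[b>=2](R)) ∪ π[a,g](ρ[g/b](R)))) → 8
  (T ⋈[f=g] π[g]((γ[a; COUNT(*)→g](σ[b>=2](R)) ∪ π[a,g](ρ[g/b](R))))) → 5
  π[g,c,f,e]((T ⋈[f=g] π[g]((γ[a; COUNT(*)→g](σ[b>=2](R)) ∪ π[a,g](ρ[g/b](R)))))) → 5

E1 and E2 produce the same multiset:
g | c | f | e
1 | 2 | 1 | 1
1 | 2 | 1 | 1
1 | 2 | 1 | 1
1 | 2 | 1 | 1
1 | 2 | 1 | 1

yes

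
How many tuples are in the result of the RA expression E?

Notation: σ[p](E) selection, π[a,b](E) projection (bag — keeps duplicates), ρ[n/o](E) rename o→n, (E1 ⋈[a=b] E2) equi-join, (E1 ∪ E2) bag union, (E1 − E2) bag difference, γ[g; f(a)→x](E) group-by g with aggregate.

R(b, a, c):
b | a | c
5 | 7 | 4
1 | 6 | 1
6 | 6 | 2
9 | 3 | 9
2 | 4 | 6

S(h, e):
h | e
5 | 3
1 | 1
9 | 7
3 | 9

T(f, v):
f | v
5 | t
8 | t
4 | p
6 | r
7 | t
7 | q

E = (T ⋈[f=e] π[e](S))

Subexpression sizes:
  T → 6
  S → 4
  π[e](S) → 4
  (T ⋈[f=e] π[e](S)) → 2

|E| = 2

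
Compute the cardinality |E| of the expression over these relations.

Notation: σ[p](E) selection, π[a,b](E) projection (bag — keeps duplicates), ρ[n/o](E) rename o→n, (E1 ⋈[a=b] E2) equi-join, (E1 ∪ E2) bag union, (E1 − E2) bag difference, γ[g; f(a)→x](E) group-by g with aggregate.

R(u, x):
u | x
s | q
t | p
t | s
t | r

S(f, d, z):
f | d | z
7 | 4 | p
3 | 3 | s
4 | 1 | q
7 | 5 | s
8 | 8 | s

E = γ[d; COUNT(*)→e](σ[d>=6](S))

Per-node cardinality:
  S → 5
  σ[d>=6](S) → 1
  γ[d; COUNT(*)→e](σ[d>=6](S)) → 1

|E| = 1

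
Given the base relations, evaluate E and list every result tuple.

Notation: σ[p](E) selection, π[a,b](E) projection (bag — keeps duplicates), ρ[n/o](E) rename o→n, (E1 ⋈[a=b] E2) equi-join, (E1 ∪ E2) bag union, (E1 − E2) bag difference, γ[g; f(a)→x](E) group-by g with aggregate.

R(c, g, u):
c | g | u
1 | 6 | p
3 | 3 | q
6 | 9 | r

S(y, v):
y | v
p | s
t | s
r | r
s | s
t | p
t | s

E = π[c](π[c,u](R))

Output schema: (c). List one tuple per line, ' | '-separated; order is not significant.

Row counts bottom-up:
  R → 3
  π[c,u](R) → 3
  π[c](π[c,u](R)) → 3

== RESULT ==
c
1
3
6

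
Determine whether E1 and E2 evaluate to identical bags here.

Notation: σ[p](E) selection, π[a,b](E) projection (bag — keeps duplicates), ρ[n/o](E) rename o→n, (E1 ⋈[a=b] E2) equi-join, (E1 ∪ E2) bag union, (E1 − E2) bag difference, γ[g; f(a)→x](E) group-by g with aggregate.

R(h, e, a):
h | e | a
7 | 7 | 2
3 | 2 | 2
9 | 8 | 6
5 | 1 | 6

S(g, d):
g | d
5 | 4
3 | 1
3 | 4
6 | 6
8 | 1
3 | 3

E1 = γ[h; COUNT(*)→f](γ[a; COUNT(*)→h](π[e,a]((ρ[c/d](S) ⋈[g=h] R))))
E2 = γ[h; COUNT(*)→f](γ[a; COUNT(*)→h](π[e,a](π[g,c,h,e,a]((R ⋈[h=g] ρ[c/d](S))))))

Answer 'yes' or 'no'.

E1 per-node cardinality:
  S → 6
  ρ[c/d](S) → 6
  R → 4
  (ρ[c/d](S) ⋈[g=h] R) → 4
  π[e,a]((ρ[c/d](S) ⋈[g=h] R)) → 4
  γ[a; COUNT(*)→h](π[e,a]((ρ[c/d](S) ⋈[g=h] R))) → 2
  γ[h; COUNT(*)→f](γ[a; COUNT(*)→h](π[e,a]((ρ[c/d](S) ⋈[g=h] R)))) → 2
E2 per-node cardinality:
  R → 4
  S → 6
  ρ[c/d](S) → 6
  (R ⋈[h=g] ρ[c/d](S)) → 4
  π[g,c,h,e,a]((R ⋈[h=g] ρ[c/d](S))) → 4
  π[e,a](π[g,c,h,e,a]((R ⋈[h=g] ρ[c/d](S)))) → 4
  γ[a; COUNT(*)→h](π[e,a](π[g,c,h,e,a]((R ⋈[h=g] ρ[c/d](S))))) → 2
  γ[h; COUNT(*)→f](γ[a; COUNT(*)→h](π[e,a](π[g,c,h,e,a]((R ⋈[h=g] ρ[c/d](S)))))) → 2

E1 and E2 produce the same multiset:
h | f
1 | 1
3 | 1

yes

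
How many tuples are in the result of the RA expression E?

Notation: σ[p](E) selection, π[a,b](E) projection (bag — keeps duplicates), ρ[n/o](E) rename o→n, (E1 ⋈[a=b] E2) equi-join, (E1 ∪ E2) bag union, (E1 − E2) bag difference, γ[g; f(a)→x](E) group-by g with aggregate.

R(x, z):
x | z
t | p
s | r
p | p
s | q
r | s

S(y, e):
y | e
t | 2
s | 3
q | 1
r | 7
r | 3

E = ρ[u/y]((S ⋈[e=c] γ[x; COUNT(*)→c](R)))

Subexpression sizes:
  S → 5
  R → 5
  γ[x; COUNT(*)→c](R) → 4
  (S ⋈[e=c] γ[x; COUNT(*)→c](R)) → 4
  ρ[u/y]((S ⋈[e=c] γ[x; COUNT(*)→c](R))) → 4

|E| = 4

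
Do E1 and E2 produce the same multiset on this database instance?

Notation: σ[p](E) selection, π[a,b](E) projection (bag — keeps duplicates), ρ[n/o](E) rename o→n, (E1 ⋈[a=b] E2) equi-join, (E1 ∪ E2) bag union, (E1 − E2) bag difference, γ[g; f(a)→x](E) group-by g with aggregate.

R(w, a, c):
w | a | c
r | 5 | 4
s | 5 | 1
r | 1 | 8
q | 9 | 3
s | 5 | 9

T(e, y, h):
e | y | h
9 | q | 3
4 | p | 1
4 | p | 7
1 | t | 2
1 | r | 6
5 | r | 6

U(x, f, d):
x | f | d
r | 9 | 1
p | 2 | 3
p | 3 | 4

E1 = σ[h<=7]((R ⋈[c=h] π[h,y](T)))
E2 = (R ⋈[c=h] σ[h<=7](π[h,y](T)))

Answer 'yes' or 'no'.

E1 row counts bottom-up:
  R → 5
  T → 6
  π[h,y](T) → 6
  (R ⋈[c=h] π[h,y](T)) → 2
  σ[h<=7]((R ⋈[c=h] π[h,y](T))) → 2
E2 row counts bottom-up:
  R → 5
  T → 6
  π[h,y](T) → 6
  σ[h<=7](π[h,y](T)) → 6
  (R ⋈[c=h] σ[h<=7](π[h,y](T))) → 2

E1 and E2 produce the same multiset:
w | a | c | h | y
q | 9 | 3 | 3 | q
s | 5 | 1 | 1 | p

yes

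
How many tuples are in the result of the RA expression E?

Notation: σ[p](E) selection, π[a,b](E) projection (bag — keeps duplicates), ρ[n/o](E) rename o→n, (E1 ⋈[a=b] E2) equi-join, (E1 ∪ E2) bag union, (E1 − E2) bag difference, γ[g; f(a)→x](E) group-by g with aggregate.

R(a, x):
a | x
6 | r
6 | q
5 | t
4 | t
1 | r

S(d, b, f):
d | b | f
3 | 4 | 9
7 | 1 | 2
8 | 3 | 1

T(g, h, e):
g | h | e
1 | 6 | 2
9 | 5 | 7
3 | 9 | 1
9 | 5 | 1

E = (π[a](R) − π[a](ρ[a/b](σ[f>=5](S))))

Row counts bottom-up:
  R → 5
  π[a](R) → 5
  S → 3
  σ[f>=5](S) → 1
  ρ[a/b](σ[f>=5](S)) → 1
  π[a](ρ[a/b](σ[f>=5](S))) → 1
  (π[a](R) − π[a](ρ[a/b](σ[f>=5](S)))) → 4

|E| = 4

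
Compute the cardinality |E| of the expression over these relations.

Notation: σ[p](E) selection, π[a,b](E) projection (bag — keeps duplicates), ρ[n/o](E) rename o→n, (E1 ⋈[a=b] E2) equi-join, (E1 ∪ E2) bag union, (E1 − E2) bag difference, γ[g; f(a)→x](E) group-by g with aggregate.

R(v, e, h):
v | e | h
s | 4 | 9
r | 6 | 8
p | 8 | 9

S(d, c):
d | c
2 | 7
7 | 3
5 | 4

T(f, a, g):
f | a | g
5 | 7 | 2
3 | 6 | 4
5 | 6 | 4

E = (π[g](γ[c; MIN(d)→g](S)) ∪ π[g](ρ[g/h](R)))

Per-node cardinality:
  S → 3
  γ[c; MIN(d)→g](S) → 3
  π[g](γ[c; MIN(d)→g](S)) → 3
  R → 3
  ρ[g/h](R) → 3
  π[g](ρ[g/h](R)) → 3
  (π[g](γ[c; MIN(d)→g](S)) ∪ π[g](ρ[g/h](R))) → 6

|E| = 6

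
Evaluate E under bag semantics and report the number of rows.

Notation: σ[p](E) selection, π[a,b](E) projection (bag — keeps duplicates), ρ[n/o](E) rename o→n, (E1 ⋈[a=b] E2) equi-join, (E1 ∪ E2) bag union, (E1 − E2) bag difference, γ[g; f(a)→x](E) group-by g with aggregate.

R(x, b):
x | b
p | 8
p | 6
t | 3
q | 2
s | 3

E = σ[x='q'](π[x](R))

Subexpression sizes:
  R → 5
  π[x](R) → 5
  σ[x='q'](π[x](R)) → 1

|E| = 1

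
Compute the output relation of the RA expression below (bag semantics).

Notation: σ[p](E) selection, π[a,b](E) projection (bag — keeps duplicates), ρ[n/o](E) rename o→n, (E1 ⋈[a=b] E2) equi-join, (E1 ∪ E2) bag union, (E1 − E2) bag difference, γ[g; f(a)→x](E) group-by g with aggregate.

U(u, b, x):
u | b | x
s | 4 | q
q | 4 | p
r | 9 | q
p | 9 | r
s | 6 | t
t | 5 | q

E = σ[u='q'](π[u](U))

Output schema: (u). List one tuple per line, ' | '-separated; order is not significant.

Stepwise |·|:
  U → 6
  π[u](U) → 6
  σ[u='q'](π[u](U)) → 1

== RESULT ==
u
q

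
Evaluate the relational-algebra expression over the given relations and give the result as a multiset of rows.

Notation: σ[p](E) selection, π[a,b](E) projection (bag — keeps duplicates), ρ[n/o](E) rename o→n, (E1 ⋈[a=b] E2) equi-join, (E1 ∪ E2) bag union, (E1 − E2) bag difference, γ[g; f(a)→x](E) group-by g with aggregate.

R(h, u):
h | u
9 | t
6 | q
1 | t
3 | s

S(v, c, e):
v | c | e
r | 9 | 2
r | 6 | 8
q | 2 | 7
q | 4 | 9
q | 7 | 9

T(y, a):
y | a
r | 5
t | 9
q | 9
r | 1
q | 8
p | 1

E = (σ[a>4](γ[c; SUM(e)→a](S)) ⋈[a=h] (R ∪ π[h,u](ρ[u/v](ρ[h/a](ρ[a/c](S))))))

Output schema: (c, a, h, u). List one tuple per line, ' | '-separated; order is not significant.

Subexpression sizes:
  S → 5
  γ[c; SUM(e)→a](S) → 5
  σ[a>4](γ[c; SUM(e)→a](S)) → 4
  R → 4
  S → 5
  ρ[a/c](S) → 5
  ρ[h/a](ρ[a/c](S)) → 5
  ρ[u/v](ρ[h/a](ρ[a/c](S))) → 5
  π[h,u](ρ[u/v](ρ[h/a](ρ[a/c](S)))) → 5
  (R ∪ π[h,u](ρ[u/v](ρ[h/a](ρ[a/c](S))))) → 9
  (σ[a>4](γ[c; SUM(e)→a](S)) ⋈[a=h] (R ∪ π[h,u](ρ[u/v](ρ[h/a](ρ[a/c](S)))))) → 5

== RESULT ==
c | a | h | u
2 | 7 | 7 | q
4 | 9 | 9 | r
4 | 9 | 9 | t
7 | 9 | 9 | r
7 | 9 | 9 | t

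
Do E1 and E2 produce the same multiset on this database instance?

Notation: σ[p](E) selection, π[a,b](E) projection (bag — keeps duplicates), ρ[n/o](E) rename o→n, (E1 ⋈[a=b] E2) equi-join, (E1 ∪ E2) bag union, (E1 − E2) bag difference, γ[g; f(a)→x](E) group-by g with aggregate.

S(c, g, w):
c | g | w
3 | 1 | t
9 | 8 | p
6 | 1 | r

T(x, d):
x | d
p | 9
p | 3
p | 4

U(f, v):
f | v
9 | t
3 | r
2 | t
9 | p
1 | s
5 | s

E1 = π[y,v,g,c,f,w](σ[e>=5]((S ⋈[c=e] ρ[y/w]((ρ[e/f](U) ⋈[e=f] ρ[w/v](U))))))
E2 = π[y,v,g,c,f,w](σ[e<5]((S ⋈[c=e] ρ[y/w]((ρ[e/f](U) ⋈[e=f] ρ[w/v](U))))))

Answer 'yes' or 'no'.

E1 per-node cardinality:
  S → 3
  U → 6
  ρ[e/f](U) → 6
  U → 6
  ρ[w/v](U) → 6
  (ρ[e/f](U) ⋈[e=f] ρ[w/v](U)) → 8
  ρ[y/w]((ρ[e/f](U) ⋈[e=f] ρ[w/v](U))) → 8
  (S ⋈[c=e] ρ[y/w]((ρ[e/f](U) ⋈[e=f] ρ[w/v](U)))) → 5
  σ[e>=5]((S ⋈[c=e] ρ[y/w]((ρ[e/f](U) ⋈[e=f] ρ[w/v](U))))) → 4
  π[y,v,g,c,f,w](σ[e>=5]((S ⋈[c=e] ρ[y/w]((ρ[e/f](U) ⋈[e=f] ρ[w/v](U)))))) → 4
E2 per-node cardinality:
  S → 3
  U → 6
  ρ[e/f](U) → 6
  U → 6
  ρ[w/v](U) → 6
  (ρ[e/f](U) ⋈[e=f] ρ[w/v](U)) → 8
  ρ[y/w]((ρ[e/f](U) ⋈[e=f] ρ[w/v](U))) → 8
  (S ⋈[c=e] ρ[y/w]((ρ[e/f](U) ⋈[e=f] ρ[w/v](U)))) → 5
  σ[e<5]((S ⋈[c=e] ρ[y/w]((ρ[e/f](U) ⋈[e=f] ρ[w/v](U))))) → 1
  π[y,v,g,c,f,w](σ[e<5]((S ⋈[c=e] ρ[y/w]((ρ[e/f](U) ⋈[e=f] ρ[w/v](U)))))) → 1

E1 result:
y | v | g | c | f | w
p | p | 8 | 9 | 9 | p
p | t | 8 | 9 | 9 | p
t | p | 8 | 9 | 9 | p
t | t | 8 | 9 | 9 | p
E2 result:
y | v | g | c | f | w
r | r | 1 | 3 | 3 | t
Witness: ('p', 'p', 8, 9, 9, 'p') appears 1× in E1 but 0× in E2.

no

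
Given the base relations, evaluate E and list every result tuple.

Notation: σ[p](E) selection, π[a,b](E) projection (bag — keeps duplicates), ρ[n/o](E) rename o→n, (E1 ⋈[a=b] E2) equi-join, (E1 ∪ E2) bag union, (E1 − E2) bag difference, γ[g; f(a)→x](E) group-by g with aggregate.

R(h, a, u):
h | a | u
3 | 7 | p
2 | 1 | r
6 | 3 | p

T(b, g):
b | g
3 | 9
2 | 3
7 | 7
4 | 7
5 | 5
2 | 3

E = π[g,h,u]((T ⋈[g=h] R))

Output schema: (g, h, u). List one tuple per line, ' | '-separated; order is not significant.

Subexpression sizes:
  T → 6
  R → 3
  (T ⋈[g=h] R) → 2
  π[g,h,u]((T ⋈[g=h] R)) → 2

== RESULT ==
g | h | u
3 | 3 | p
3 | 3 | p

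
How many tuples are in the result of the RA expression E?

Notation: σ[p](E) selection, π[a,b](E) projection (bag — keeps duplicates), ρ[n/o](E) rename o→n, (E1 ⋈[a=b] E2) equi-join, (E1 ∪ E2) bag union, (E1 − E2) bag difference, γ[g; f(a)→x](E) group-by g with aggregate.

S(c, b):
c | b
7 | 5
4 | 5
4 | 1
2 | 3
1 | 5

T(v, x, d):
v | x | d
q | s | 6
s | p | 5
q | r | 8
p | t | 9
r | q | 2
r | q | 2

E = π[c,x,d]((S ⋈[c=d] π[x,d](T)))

Stepwise |·|:
  S → 5
  T → 6
  π[x,d](T) → 6
  (S ⋈[c=d] π[x,d](T)) → 2
  π[c,x,d]((S ⋈[c=d] π[x,d](T))) → 2

|E| = 2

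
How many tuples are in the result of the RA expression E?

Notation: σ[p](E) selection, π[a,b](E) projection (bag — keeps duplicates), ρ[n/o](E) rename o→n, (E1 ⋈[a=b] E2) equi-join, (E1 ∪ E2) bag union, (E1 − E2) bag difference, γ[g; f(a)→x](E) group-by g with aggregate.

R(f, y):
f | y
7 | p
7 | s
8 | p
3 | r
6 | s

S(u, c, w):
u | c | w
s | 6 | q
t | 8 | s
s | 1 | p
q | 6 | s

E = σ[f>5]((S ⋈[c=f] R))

Subexpression sizes:
  S → 4
  R → 5
  (S ⋈[c=f] R) → 3
  σ[f>5]((S ⋈[c=f] R)) → 3

|E| = 3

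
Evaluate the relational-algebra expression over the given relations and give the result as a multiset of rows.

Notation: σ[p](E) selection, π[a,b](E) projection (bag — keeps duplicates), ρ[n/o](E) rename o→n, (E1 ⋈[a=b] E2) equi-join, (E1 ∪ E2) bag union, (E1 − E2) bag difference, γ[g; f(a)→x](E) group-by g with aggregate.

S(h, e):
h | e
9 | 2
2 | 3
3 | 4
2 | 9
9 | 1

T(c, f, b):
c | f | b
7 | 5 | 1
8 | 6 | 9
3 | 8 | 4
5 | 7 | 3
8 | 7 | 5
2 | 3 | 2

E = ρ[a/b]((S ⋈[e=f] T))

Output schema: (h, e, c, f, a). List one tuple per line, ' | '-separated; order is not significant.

Per-node cardinality:
  S → 5
  T → 6
  (S ⋈[e=f] T) → 1
  ρ[a/b]((S ⋈[e=f] T)) → 1

== RESULT ==
h | e | c | f | a
2 | 3 | 2 | 3 | 2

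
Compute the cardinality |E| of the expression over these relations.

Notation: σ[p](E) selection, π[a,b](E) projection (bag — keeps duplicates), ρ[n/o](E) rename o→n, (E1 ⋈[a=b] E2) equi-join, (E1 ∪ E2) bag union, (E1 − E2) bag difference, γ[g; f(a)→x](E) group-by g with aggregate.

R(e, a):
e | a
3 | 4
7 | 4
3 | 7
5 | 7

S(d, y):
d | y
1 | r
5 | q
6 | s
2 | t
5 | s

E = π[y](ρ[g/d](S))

Stepwise |·|:
  S → 5
  ρ[g/d](S) → 5
  π[y](ρ[g/d](S)) → 5

|E| = 5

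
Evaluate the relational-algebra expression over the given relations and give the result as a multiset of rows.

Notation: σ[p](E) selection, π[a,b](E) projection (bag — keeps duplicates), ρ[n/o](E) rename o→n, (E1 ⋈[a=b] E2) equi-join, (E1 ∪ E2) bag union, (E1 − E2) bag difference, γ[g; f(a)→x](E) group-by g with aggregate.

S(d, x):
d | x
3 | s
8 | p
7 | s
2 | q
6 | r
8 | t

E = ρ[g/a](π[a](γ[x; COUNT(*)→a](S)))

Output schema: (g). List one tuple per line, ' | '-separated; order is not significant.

Subexpression sizes:
  S → 6
  γ[x; COUNT(*)→a](S) → 5
  π[a](γ[x; COUNT(*)→a](S)) → 5
  ρ[g/a](π[a](γ[x; COUNT(*)→a](S))) → 5

== RESULT ==
g
1
1
1
1
2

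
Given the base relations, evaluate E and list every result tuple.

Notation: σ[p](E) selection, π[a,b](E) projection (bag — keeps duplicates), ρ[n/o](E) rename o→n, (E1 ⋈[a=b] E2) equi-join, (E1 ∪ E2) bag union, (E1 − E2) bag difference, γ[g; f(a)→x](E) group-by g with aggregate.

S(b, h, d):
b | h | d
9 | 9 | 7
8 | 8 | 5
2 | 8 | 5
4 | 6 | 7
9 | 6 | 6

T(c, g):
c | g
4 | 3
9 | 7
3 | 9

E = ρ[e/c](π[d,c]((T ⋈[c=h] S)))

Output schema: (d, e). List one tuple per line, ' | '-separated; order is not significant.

Per-node cardinality:
  T → 3
  S → 5
  (T ⋈[c=h] S) → 1
  π[d,c]((T ⋈[c=h] S)) → 1
  ρ[e/c](π[d,c]((T ⋈[c=h] S))) → 1

== RESULT ==
d | e
7 | 9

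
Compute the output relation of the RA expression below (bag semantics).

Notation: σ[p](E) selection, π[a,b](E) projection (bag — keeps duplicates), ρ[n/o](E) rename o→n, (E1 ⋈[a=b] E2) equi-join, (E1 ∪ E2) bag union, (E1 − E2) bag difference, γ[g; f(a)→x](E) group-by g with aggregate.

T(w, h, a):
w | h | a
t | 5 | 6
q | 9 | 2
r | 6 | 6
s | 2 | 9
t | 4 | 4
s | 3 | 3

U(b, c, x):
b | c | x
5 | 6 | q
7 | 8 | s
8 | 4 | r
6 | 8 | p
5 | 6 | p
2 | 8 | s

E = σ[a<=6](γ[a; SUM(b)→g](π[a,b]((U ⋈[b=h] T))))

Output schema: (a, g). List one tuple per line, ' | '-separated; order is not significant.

Per-node cardinality:
  U → 6
  T → 6
  (U ⋈[b=h] T) → 4
  π[a,b]((U ⋈[b=h] T)) → 4
  γ[a; SUM(b)→g](π[a,b]((U ⋈[b=h] T))) → 2
  σ[a<=6](γ[a; SUM(b)→g](π[a,b]((U ⋈[b=h] T)))) → 1

== RESULT ==
a | g
6 | 16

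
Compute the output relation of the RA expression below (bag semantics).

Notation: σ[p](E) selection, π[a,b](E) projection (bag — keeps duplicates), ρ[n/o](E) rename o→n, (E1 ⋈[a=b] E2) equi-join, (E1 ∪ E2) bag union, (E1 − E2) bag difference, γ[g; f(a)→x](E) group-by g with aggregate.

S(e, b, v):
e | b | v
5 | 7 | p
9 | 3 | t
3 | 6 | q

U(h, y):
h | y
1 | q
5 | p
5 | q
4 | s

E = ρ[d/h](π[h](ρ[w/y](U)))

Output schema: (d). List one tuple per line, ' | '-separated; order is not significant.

Per-node cardinality:
  U → 4
  ρ[w/y](U) → 4
  π[h](ρ[w/y](U)) → 4
  ρ[d/h](π[h](ρ[w/y](U))) → 4

== RESULT ==
d
1
4
5
5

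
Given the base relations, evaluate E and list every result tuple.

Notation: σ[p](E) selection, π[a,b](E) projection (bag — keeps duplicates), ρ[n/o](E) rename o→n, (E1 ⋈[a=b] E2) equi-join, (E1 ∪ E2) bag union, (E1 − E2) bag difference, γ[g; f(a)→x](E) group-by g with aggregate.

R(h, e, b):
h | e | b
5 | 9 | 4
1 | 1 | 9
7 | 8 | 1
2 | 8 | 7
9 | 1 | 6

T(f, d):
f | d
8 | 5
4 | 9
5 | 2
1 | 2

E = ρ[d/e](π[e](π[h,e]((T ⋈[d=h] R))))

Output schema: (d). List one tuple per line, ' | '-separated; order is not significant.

Subexpression sizes:
  T → 4
  R → 5
  (T ⋈[d=h] R) → 4
  π[h,e]((T ⋈[d=h] R)) → 4
  π[e](π[h,e]((T ⋈[d=h] R))) → 4
  ρ[d/e](π[e](π[h,e]((T ⋈[d=h] R)))) → 4

== RESULT ==
d
1
8
8
9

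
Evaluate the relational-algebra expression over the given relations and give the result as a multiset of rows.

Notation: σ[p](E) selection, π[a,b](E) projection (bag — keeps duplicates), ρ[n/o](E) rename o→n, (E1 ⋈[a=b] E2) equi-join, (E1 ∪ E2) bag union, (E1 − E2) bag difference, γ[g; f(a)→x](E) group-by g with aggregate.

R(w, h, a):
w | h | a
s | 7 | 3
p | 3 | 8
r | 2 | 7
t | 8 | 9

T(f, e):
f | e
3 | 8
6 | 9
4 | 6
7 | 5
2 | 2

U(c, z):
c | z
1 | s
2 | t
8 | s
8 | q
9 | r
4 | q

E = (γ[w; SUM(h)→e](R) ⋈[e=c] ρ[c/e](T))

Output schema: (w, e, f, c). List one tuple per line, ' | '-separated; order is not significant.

Stepwise |·|:
  R → 4
  γ[w; SUM(h)→e](R) → 4
  T → 5
  ρ[c/e](T) → 5
  (γ[w; SUM(h)→e](R) ⋈[e=c] ρ[c/e](T)) → 2

== RESULT ==
w | e | f | c
r | 2 | 2 | 2
t | 8 | 3 | 8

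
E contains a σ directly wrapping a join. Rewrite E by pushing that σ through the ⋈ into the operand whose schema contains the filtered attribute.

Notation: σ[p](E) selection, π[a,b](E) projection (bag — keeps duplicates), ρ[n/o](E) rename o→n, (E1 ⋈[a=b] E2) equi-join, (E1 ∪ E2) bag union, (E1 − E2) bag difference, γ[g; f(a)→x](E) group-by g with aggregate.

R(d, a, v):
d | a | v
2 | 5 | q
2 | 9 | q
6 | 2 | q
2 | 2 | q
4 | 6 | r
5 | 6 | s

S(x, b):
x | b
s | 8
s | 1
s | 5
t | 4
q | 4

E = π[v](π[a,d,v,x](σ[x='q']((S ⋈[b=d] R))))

σ filters on x, owned by the left side.
E' = π[v](π[a,d,v,x]((σ[x='q'](S) ⋈[b=d] R)))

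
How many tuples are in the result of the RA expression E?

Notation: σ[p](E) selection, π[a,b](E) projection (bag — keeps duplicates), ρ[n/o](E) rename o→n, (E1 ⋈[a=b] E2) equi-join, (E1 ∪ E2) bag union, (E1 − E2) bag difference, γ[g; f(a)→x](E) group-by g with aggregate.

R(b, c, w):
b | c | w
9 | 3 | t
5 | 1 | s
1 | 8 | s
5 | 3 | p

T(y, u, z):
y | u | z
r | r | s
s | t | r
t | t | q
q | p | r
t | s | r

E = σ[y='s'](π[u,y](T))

Per-node cardinality:
  T → 5
  π[u,y](T) → 5
  σ[y='s'](π[u,y](T)) → 1

|E| = 1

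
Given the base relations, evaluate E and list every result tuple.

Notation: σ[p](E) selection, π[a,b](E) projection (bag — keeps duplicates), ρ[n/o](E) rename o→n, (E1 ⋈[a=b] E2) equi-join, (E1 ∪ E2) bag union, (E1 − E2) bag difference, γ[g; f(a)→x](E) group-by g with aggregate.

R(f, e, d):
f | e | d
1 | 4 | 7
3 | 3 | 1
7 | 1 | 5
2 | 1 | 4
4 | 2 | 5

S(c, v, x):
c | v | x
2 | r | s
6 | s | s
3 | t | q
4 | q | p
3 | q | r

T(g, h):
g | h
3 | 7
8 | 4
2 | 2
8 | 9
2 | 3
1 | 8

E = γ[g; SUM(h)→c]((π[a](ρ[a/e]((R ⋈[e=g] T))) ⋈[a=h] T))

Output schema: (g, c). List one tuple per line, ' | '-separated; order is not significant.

Subexpression sizes:
  R → 5
  T → 6
  (R ⋈[e=g] T) → 5
  ρ[a/e]((R ⋈[e=g] T)) → 5
  π[a](ρ[a/e]((R ⋈[e=g] T))) → 5
  T → 6
  (π[a](ρ[a/e]((R ⋈[e=g] T))) ⋈[a=h] T) → 3
  γ[g; SUM(h)→c]((π[a](ρ[a/e]((R ⋈[e=g] T))) ⋈[a=h] T)) → 1

== RESULT ==
g | c
2 | 7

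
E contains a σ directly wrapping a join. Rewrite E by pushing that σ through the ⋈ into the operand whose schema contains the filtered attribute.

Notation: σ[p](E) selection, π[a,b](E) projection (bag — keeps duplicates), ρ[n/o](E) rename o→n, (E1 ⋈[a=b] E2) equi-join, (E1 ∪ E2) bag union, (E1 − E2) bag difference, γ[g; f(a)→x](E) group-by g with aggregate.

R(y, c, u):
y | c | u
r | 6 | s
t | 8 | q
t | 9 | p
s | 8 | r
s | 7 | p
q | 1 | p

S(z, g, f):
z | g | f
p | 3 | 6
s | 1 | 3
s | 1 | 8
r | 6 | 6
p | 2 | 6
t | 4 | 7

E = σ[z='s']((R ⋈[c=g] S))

σ filters on z, owned by the right side.
E' = (R ⋈[c=g] σ[z='s'](S))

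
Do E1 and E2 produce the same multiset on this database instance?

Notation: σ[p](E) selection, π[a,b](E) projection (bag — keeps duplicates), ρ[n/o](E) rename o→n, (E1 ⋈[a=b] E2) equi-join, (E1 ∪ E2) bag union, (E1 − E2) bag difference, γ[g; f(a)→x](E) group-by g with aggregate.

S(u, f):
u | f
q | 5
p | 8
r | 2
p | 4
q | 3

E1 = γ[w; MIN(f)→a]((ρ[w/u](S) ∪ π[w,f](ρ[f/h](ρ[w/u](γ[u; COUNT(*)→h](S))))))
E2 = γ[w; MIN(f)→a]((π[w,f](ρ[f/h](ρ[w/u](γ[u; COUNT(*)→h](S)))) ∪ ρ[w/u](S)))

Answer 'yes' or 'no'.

E1 per-node cardinality:
  S → 5
  ρ[w/u](S) → 5
  S → 5
  γ[u; COUNT(*)→h](S) → 3
  ρ[w/u](γ[u; COUNT(*)→h](S)) → 3
  ρ[f/h](ρ[w/u](γ[u; COUNT(*)→h](S))) → 3
  π[w,f](ρ[f/h](ρ[w/u](γ[u; COUNT(*)→h](S)))) → 3
  (ρ[w/u](S) ∪ π[w,f](ρ[f/h](ρ[w/u](γ[u; COUNT(*)→h](S))))) → 8
  γ[w; MIN(f)→a]((ρ[w/u](S) ∪ π[w,f](ρ[f/h](ρ[w/u](γ[u; COUNT(*)→h](S)))))) → 3
E2 per-node cardinality:
  S → 5
  γ[u; COUNT(*)→h](S) → 3
  ρ[w/u](γ[u; COUNT(*)→h](S)) → 3
  ρ[f/h](ρ[w/u](γ[u; COUNT(*)→h](S))) → 3
  π[w,f](ρ[f/h](ρ[w/u](γ[u; COUNT(*)→h](S)))) → 3
  S → 5
  ρ[w/u](S) → 5
  (π[w,f](ρ[f/h](ρ[w/u](γ[u; COUNT(*)→h](S)))) ∪ ρ[w/u](S)) → 8
  γ[w; MIN(f)→a]((π[w,f](ρ[f/h](ρ[w/u](γ[u; COUNT(*)→h](S)))) ∪ ρ[w/u](S))) → 3

E1 and E2 produce the same multiset:
w | a
p | 2
q | 2
r | 1

yes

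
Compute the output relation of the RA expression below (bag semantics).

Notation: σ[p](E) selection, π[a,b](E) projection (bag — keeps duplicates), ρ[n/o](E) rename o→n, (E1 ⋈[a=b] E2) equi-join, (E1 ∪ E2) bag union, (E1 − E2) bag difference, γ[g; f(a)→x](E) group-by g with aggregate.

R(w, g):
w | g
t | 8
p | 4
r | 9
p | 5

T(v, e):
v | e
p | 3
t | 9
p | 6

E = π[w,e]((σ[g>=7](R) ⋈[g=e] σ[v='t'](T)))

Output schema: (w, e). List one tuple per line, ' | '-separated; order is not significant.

Per-node cardinality:
  R → 4
  σ[g>=7](R) → 2
  T → 3
  σ[v='t'](T) → 1
  (σ[g>=7](R) ⋈[g=e] σ[v='t'](T)) → 1
  π[w,e]((σ[g>=7](R) ⋈[g=e] σ[v='t'](T))) → 1

== RESULT ==
w | e
r | 9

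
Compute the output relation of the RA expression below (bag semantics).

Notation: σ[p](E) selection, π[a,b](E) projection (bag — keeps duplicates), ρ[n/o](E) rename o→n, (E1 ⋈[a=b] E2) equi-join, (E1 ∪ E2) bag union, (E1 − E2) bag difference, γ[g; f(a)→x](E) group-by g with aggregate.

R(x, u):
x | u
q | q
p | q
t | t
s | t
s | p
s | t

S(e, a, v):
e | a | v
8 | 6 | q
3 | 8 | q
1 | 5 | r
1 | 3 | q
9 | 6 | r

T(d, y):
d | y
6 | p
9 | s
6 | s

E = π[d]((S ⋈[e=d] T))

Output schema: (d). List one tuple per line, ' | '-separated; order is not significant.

Per-node cardinality:
  S → 5
  T → 3
  (S ⋈[e=d] T) → 1
  π[d]((S ⋈[e=d] T)) → 1

== RESULT ==
d
9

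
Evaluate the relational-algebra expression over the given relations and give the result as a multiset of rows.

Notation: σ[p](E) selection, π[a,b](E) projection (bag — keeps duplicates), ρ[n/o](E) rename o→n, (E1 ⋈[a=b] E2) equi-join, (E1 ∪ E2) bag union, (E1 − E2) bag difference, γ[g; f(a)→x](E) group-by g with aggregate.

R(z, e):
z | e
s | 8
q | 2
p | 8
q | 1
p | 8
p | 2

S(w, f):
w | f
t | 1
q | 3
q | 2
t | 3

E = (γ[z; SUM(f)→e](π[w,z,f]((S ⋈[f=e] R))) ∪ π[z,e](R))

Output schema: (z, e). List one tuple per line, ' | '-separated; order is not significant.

Row counts bottom-up:
  S → 4
  R → 6
  (S ⋈[f=e] R) → 3
  π[w,z,f]((S ⋈[f=e] R)) → 3
  γ[z; SUM(f)→e](π[w,z,f]((S ⋈[f=e] R))) → 2
  R → 6
  π[z,e](R) → 6
  (γ[z; SUM(f)→e](π[w,z,f]((S ⋈[f=e] R))) ∪ π[z,e](R)) → 8

== RESULT ==
z | e
p | 2
p | 2
p | 8
p | 8
q | 1
q | 2
q | 3
s | 8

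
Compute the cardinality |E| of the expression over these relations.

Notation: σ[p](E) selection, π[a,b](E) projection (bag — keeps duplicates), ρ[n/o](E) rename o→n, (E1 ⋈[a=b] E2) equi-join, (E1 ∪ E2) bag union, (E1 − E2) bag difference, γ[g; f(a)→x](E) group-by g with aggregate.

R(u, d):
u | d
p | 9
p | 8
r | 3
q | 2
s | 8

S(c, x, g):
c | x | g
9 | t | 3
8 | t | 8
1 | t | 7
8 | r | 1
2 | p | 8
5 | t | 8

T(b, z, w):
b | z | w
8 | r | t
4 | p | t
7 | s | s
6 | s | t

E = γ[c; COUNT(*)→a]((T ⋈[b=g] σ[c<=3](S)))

Per-node cardinality:
  T → 4
  S → 6
  σ[c<=3](S) → 2
  (T ⋈[b=g] σ[c<=3](S)) → 2
  γ[c; COUNT(*)→a]((T ⋈[b=g] σ[c<=3](S))) → 2

|E| = 2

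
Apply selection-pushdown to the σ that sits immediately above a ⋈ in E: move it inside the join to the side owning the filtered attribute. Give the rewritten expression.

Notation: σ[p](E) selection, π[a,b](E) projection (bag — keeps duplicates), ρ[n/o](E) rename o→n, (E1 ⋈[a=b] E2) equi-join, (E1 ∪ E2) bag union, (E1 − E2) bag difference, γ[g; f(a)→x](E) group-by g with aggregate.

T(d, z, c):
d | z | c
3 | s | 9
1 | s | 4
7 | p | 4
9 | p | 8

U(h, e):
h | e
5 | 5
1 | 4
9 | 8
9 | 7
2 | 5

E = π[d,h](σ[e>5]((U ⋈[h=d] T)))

σ filters on e, owned by the left side.
E' = π[d,h]((σ[e>5](U) ⋈[h=d] T))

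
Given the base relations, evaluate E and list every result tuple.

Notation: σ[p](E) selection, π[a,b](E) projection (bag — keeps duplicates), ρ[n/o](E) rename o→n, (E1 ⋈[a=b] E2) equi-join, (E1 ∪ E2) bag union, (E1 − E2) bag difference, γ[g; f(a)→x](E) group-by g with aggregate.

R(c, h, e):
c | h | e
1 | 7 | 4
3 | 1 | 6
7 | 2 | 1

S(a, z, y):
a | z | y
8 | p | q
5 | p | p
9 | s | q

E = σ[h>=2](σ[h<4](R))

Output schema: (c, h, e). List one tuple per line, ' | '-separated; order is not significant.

Subexpression sizes:
  R → 3
  σ[h<4](R) → 2
  σ[h>=2](σ[h<4](R)) → 1

== RESULT ==
c | h | e
7 | 2 | 1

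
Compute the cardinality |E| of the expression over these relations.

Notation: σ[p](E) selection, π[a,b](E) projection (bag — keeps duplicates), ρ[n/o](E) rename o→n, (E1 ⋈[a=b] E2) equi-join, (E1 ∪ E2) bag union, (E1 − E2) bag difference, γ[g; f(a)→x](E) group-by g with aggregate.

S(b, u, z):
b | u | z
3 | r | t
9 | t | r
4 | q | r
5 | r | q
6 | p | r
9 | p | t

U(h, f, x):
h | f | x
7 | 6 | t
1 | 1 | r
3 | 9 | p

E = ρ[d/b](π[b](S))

Subexpression sizes:
  S → 6
  π[b](S) → 6
  ρ[d/b](π[b](S)) → 6

|E| = 6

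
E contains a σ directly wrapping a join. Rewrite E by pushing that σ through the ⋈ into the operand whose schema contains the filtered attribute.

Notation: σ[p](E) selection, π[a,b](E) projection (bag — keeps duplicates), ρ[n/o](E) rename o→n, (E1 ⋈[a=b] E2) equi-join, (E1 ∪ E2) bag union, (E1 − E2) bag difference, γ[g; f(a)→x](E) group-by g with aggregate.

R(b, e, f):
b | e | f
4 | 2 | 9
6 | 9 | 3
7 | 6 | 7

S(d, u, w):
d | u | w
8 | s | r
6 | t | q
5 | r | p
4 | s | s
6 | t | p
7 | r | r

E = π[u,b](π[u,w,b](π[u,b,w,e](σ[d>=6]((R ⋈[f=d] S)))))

σ filters on d, owned by the right side.
E' = π[u,b](π[u,w,b](π[u,b,w,e]((R ⋈[f=d] σ[d>=6](S)))))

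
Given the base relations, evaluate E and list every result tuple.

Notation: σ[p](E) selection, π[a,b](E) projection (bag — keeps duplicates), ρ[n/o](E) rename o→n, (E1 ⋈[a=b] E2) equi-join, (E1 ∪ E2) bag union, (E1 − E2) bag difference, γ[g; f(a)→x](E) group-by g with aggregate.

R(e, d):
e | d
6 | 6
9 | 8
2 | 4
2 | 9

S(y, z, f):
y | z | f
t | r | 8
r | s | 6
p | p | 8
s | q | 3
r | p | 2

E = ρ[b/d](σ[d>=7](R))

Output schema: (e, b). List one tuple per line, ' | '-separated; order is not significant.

Per-node cardinality:
  R → 4
  σ[d>=7](R) → 2
  ρ[b/d](σ[d>=7](R)) → 2

== RESULT ==
e | b
2 | 9
9 | 8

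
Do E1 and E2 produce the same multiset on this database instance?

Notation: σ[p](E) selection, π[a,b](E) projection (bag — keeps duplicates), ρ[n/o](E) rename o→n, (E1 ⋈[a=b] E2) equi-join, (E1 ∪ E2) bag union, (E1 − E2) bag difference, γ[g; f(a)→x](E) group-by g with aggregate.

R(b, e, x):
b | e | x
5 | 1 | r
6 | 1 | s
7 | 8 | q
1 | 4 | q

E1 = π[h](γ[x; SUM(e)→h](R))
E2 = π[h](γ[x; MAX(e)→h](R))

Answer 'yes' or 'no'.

E1 per-node cardinality:
  R → 4
  γ[x; SUM(e)→h](R) → 3
  π[h](γ[x; SUM(e)→h](R)) → 3
E2 per-node cardinality:
  R → 4
  γ[x; MAX(e)→h](R) → 3
  π[h](γ[x; MAX(e)→h](R)) → 3

E1 result:
h
1
1
12
E2 result:
h
1
1
8
Witness: (8,) appears 0× in E1 but 1× in E2.

no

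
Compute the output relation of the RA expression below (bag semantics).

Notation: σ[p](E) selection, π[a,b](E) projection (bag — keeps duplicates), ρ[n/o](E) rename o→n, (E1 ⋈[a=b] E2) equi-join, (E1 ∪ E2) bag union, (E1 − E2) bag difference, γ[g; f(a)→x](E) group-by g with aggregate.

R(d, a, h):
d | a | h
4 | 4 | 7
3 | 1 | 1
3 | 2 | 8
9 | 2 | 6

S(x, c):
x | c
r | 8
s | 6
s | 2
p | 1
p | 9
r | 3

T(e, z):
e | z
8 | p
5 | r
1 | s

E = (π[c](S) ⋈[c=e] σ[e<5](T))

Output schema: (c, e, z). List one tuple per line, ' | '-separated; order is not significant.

Row counts bottom-up:
  S → 6
  π[c](S) → 6
  T → 3
  σ[e<5](T) → 1
  (π[c](S) ⋈[c=e] σ[e<5](T)) → 1

== RESULT ==
c | e | z
1 | 1 | s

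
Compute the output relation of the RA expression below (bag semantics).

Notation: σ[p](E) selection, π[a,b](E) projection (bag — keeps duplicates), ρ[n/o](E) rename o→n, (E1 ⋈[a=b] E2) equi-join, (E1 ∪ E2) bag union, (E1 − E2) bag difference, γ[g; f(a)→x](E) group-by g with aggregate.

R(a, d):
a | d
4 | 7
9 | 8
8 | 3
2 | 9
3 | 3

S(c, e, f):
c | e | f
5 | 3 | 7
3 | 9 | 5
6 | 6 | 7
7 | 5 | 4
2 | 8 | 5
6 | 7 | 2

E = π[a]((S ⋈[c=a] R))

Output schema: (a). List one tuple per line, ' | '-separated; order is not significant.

Subexpression sizes:
  S → 6
  R → 5
  (S ⋈[c=a] R) → 2
  π[a]((S ⋈[c=a] R)) → 2

== RESULT ==
a
2
3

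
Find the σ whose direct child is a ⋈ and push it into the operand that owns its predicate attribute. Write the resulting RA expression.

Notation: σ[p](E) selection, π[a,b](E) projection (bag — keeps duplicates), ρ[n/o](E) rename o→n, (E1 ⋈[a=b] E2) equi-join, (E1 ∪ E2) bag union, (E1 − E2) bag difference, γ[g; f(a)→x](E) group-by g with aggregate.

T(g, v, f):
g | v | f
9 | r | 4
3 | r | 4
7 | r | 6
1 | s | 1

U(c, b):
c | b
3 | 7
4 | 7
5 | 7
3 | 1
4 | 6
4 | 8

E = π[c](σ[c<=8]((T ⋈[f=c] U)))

σ filters on c, owned by the right side.
E' = π[c]((T ⋈[f=c] σ[c<=8](U)))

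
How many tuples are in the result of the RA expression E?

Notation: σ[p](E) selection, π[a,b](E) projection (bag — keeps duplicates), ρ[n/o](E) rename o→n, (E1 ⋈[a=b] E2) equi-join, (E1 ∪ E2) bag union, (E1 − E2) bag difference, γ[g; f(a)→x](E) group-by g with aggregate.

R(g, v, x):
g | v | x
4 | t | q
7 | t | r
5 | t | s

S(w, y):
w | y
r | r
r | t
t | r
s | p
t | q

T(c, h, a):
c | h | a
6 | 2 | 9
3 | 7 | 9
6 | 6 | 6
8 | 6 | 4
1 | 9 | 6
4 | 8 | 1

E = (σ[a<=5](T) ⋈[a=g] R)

Subexpression sizes:
  T → 6
  σ[a<=5](T) → 2
  R → 3
  (σ[a<=5](T) ⋈[a=g] R) → 1

|E| = 1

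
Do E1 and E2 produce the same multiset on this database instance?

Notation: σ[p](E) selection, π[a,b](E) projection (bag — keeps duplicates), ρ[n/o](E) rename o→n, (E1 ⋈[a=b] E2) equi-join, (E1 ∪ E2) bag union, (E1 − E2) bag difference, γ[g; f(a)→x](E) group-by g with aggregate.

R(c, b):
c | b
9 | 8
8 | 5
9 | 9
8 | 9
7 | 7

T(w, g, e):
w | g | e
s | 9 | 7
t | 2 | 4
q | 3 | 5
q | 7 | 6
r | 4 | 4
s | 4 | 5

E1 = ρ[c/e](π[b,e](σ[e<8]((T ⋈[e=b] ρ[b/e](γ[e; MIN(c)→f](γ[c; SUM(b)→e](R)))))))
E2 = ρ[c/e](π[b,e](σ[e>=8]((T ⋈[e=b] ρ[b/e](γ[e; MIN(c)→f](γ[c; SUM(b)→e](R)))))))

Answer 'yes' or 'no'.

E1 subexpression sizes:
  T → 6
  R → 5
  γ[c; SUM(b)→e](R) → 3
  γ[e; MIN(c)→f](γ[c; SUM(b)→e](R)) → 3
  ρ[b/e](γ[e; MIN(c)→f](γ[c; SUM(b)→e](R))) → 3
  (T ⋈[e=b] ρ[b/e](γ[e; MIN(c)→f](γ[c; SUM(b)→e](R)))) → 1
  σ[e<8]((T ⋈[e=b] ρ[b/e](γ[e; MIN(c)→f](γ[c; SUM(b)→e](R))))) → 1
  π[b,e](σ[e<8]((T ⋈[e=b] ρ[b/e](γ[e; MIN(c)→f](γ[c; SUM(b)→e](R)))))) → 1
  ρ[c/e](π[b,e](σ[e<8]((T ⋈[e=b] ρ[b/e](γ[e; MIN(c)→f](γ[c; SUM(b)→e](R))))))) → 1
E2 subexpression sizes:
  T → 6
  R → 5
  γ[c; SUM(b)→e](R) → 3
  γ[e; MIN(c)→f](γ[c; SUM(b)→e](R)) → 3
  ρ[b/e](γ[e; MIN(c)→f](γ[c; SUM(b)→e](R))) → 3
  (T ⋈[e=b] ρ[b/e](γ[e; MIN(c)→f](γ[c; SUM(b)→e](R)))) → 1
  σ[e>=8]((T ⋈[e=b] ρ[b/e](γ[e; MIN(c)→f](γ[c; SUM(b)→e](R))))) → 0
  π[b,e](σ[e>=8]((T ⋈[e=b] ρ[b/e](γ[e; MIN(c)→f](γ[c; SUM(b)→e](R)))))) → 0
  ρ[c/e](π[b,e](σ[e>=8]((T ⋈[e=b] ρ[b/e](γ[e; MIN(c)→f](γ[c; SUM(b)→e](R))))))) → 0

E1 result:
b | c
7 | 7
E2 result:
b | c
(0 rows)
Witness: (7, 7) appears 1× in E1 but 0× in E2.

no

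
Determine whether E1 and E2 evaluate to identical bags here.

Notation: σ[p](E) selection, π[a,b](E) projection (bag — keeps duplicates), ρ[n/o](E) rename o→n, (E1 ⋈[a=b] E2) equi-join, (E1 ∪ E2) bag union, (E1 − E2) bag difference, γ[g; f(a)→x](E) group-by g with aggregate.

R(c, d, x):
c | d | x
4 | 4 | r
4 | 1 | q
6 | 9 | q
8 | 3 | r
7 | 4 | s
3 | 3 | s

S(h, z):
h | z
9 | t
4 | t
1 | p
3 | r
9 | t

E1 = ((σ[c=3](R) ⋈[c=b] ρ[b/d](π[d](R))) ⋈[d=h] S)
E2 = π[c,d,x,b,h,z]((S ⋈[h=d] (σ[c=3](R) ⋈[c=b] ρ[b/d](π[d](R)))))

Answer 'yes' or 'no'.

E1 stepwise |·|:
  R → 6
  σ[c=3](R) → 1
  R → 6
  π[d](R) → 6
  ρ[b/d](π[d](R)) → 6
  (σ[c=3](R) ⋈[c=b] ρ[b/d](π[d](R))) → 2
  S → 5
  ((σ[c=3](R) ⋈[c=b] ρ[b/d](π[d](R))) ⋈[d=h] S) → 2
E2 stepwise |·|:
  S → 5
  R → 6
  σ[c=3](R) → 1
  R → 6
  π[d](R) → 6
  ρ[b/d](π[d](R)) → 6
  (σ[c=3](R) ⋈[c=b] ρ[b/d](π[d](R))) → 2
  (S ⋈[h=d] (σ[c=3](R) ⋈[c=b] ρ[b/d](π[d](R)))) → 2
  π[c,d,x,b,h,z]((S ⋈[h=d] (σ[c=3](R) ⋈[c=b] ρ[b/d](π[d](R))))) → 2

E1 and E2 produce the same multiset:
c | d | x | b | h | z
3 | 3 | s | 3 | 3 | r
3 | 3 | s | 3 | 3 | r

yes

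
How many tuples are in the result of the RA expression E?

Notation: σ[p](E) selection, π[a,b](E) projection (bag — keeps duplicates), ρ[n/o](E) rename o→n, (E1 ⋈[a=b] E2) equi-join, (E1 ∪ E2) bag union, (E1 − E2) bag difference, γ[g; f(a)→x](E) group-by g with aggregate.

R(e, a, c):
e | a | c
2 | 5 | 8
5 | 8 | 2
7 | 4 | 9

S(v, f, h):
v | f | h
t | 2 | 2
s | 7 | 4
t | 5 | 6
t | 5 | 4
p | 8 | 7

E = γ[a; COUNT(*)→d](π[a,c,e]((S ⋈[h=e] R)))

Stepwise |·|:
  S → 5
  R → 3
  (S ⋈[h=e] R) → 2
  π[a,c,e]((S ⋈[h=e] R)) → 2
  γ[a; COUNT(*)→d](π[a,c,e]((S ⋈[h=e] R))) → 2

|E| = 2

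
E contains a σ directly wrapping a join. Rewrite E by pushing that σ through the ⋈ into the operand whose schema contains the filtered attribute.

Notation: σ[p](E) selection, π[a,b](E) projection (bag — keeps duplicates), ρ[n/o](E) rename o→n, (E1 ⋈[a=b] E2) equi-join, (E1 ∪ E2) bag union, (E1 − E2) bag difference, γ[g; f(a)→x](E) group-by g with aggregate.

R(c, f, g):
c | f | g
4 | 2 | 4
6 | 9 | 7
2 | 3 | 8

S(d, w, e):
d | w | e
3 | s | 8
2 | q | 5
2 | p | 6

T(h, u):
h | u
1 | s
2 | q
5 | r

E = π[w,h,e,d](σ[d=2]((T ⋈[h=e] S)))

σ filters on d, owned by the right side.
E' = π[w,h,e,d]((T ⋈[h=e] σ[d=2](S)))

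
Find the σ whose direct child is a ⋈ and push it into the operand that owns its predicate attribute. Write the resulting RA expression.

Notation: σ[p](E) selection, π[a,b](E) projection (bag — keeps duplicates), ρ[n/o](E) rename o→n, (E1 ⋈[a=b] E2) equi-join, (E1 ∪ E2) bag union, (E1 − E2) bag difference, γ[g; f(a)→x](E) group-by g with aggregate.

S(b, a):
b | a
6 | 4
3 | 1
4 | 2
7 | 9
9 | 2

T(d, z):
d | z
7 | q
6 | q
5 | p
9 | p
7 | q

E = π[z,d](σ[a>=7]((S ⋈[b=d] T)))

σ filters on a, owned by the left side.
E' = π[z,d]((σ[a>=7](S) ⋈[b=d] T))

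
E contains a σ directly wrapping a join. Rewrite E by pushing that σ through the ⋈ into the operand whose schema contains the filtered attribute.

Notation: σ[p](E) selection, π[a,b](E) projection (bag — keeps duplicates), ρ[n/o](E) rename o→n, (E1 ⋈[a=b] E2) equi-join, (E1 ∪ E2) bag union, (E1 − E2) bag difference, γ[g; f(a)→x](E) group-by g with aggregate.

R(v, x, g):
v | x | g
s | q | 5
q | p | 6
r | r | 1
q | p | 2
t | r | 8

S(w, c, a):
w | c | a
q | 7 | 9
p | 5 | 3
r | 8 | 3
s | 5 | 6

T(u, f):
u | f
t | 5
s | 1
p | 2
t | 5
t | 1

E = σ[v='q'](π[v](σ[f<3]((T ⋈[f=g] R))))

σ filters on f, owned by the left side.
E' = σ[v='q'](π[v]((σ[f<3](T) ⋈[f=g] R)))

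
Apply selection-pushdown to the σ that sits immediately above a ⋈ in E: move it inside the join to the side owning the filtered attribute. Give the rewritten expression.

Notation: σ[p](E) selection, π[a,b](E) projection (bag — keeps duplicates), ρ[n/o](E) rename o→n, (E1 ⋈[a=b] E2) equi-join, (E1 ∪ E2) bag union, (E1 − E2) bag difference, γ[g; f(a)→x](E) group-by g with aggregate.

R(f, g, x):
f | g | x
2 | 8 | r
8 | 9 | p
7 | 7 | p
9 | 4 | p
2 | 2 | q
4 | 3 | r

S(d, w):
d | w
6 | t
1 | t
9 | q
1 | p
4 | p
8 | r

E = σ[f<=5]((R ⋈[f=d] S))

σ filters on f, owned by the left side.
E' = (σ[f<=5](R) ⋈[f=d] S)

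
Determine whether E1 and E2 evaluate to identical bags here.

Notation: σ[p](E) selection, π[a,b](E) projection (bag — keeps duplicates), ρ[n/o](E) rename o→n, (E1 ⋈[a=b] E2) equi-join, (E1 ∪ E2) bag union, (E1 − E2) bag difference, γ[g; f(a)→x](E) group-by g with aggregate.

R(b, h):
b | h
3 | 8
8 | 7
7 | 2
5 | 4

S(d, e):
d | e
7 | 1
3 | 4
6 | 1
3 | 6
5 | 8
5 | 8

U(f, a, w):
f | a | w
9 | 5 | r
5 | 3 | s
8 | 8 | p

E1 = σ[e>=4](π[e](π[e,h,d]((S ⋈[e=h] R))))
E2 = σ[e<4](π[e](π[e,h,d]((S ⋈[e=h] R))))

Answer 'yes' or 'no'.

E1 stepwise |·|:
  S → 6
  R → 4
  (S ⋈[e=h] R) → 3
  π[e,h,d]((S ⋈[e=h] R)) → 3
  π[e](π[e,h,d]((S ⋈[e=h] R))) → 3
  σ[e>=4](π[e](π[e,h,d]((S ⋈[e=h] R)))) → 3
E2 stepwise |·|:
  S → 6
  R → 4
  (S ⋈[e=h] R) → 3
  π[e,h,d]((S ⋈[e=h] R)) → 3
  π[e](π[e,h,d]((S ⋈[e=h] R))) → 3
  σ[e<4](π[e](π[e,h,d]((S ⋈[e=h] R)))) → 0

E1 result:
e
4
8
8
E2 result:
e
(0 rows)
Witness: (8,) appears 2× in E1 but 0× in E2.

no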